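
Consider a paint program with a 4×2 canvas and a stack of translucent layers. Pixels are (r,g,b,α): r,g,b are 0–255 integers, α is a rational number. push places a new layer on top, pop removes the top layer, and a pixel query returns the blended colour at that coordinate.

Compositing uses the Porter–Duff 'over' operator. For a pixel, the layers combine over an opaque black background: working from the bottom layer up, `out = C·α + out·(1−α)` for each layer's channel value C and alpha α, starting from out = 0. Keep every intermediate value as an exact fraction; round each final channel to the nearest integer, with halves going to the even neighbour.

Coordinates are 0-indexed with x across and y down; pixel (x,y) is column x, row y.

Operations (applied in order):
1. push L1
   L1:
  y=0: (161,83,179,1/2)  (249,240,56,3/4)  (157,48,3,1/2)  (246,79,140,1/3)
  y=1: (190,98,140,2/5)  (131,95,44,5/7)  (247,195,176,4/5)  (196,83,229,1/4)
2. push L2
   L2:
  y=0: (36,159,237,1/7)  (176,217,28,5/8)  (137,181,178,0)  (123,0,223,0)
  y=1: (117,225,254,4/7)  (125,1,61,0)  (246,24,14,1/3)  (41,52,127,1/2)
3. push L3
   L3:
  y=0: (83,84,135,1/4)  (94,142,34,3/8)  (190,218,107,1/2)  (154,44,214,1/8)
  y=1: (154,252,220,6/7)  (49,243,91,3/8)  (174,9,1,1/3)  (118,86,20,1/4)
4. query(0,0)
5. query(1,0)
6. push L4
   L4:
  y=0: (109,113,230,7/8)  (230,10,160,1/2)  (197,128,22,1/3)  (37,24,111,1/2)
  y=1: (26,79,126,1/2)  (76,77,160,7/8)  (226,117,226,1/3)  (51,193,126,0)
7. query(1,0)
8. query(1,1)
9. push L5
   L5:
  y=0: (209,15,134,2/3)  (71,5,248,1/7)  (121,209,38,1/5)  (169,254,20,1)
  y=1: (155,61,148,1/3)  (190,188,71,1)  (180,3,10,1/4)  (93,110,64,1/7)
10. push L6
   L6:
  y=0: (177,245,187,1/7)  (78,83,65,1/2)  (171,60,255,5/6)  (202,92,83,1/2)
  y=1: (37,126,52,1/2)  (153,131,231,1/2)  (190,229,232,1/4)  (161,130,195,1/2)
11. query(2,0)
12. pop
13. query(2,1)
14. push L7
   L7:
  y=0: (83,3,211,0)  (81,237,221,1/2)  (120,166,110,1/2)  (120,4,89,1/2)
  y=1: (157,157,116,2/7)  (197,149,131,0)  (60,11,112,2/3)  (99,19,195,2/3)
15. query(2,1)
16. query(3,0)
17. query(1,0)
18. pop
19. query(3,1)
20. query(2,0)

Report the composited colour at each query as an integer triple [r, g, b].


at x=0,y=0 over L1,L2,L3:
after L1 α=1/2: [161/2, 83/2, 179/2]
after L2 α=1/7: [519/7, 408/7, 774/7]
after L3 α=1/4: [1069/14, 453/7, 3267/28]
= [76, 65, 117]

query (1,0) [L1,L2,L3] — begin 0,0,0
after L1 α=3/4: [747/4, 180, 42]
after L2 α=5/8: [5761/32, 1625/8, 133/4]
after L3 α=3/8: [37829/256, 11533/64, 1073/32]
rounded: [148, 180, 34]

(1,0) stack=L1,L2,L3,L4; from [0,0,0]:
+L1 (α=3/4) → [747/4, 180, 42]
+L2 (α=5/8) → [5761/32, 1625/8, 133/4]
+L3 (α=3/8) → [37829/256, 11533/64, 1073/32]
+L4 (α=1/2) → [96709/512, 12173/128, 6193/64]
rounded: [189, 95, 97]

at x=1,y=1 over L1,L2,L3,L4:
+L1 (α=5/7) → [655/7, 475/7, 220/7]
+L2 (α=0) → [655/7, 475/7, 220/7]
+L3 (α=3/8) → [538/7, 3739/28, 3011/56]
+L4 (α=7/8) → [2131/28, 18831/224, 65731/448]
rounded: [76, 84, 147]

at x=2,y=0 over L1,L2,L3,L4,L5,L6:
after L1 α=1/2: [157/2, 24, 3/2]
after L2 α=0: [157/2, 24, 3/2]
after L3 α=1/2: [537/4, 121, 217/4]
after L4 α=1/3: [931/6, 370/3, 87/2]
after L5 α=1/5: [445/3, 2107/15, 212/5]
after L6 α=5/6: [1505/9, 6607/90, 6587/30]
rounded: [167, 73, 220]

(2,1) stack=L1,L2,L3,L4,L5; from [0,0,0]:
+L1 (α=4/5) → [988/5, 156, 704/5]
+L2 (α=1/3) → [3206/15, 112, 1478/15]
+L3 (α=1/3) → [9022/45, 233/3, 2971/45]
+L4 (α=1/3) → [28214/135, 817/9, 16112/135]
+L5 (α=1/4) → [18157/90, 413/6, 8281/90]
→ [202, 69, 92]

at x=2,y=1 over L1,L2,L3,L4,L5,L7:
L1 α=4/5: [988/5, 156, 704/5]
L2 α=1/3: [3206/15, 112, 1478/15]
L3 α=1/3: [9022/45, 233/3, 2971/45]
L4 α=1/3: [28214/135, 817/9, 16112/135]
L5 α=1/4: [18157/90, 413/6, 8281/90]
L7 α=2/3: [28957/270, 545/18, 28441/270]
rounded: [107, 30, 105]

at x=3,y=0 over L1,L2,L3,L4,L5,L7:
L1 α=1/3: [82, 79/3, 140/3]
L2 α=0: [82, 79/3, 140/3]
L3 α=1/8: [91, 685/24, 811/12]
L4 α=1/2: [64, 1261/48, 2143/24]
L5 α=1: [169, 254, 20]
L7 α=1/2: [289/2, 129, 109/2]
= [144, 129, 54]

query (1,0) [L1,L2,L3,L4,L5,L7] — begin 0,0,0
L1 α=3/4: [747/4, 180, 42]
L2 α=5/8: [5761/32, 1625/8, 133/4]
L3 α=3/8: [37829/256, 11533/64, 1073/32]
L4 α=1/2: [96709/512, 12173/128, 6193/64]
L5 α=1/7: [308303/1792, 36839/448, 26515/224]
L7 α=1/2: [453455/3584, 143015/896, 76019/448]
rounded: [127, 160, 170]

(3,1) stack=L1,L2,L3,L4,L5; from [0,0,0]:
L1 α=1/4: [49, 83/4, 229/4]
L2 α=1/2: [45, 291/8, 737/8]
L3 α=1/4: [253/4, 1561/32, 2371/32]
L4 α=0: [253/4, 1561/32, 2371/32]
L5 α=1/7: [135/2, 6443/112, 8137/112]
→ [68, 58, 73]

at x=2,y=0 over L1,L2,L3,L4,L5:
after L1 α=1/2: [157/2, 24, 3/2]
after L2 α=0: [157/2, 24, 3/2]
after L3 α=1/2: [537/4, 121, 217/4]
after L4 α=1/3: [931/6, 370/3, 87/2]
after L5 α=1/5: [445/3, 2107/15, 212/5]
→ [148, 140, 42]


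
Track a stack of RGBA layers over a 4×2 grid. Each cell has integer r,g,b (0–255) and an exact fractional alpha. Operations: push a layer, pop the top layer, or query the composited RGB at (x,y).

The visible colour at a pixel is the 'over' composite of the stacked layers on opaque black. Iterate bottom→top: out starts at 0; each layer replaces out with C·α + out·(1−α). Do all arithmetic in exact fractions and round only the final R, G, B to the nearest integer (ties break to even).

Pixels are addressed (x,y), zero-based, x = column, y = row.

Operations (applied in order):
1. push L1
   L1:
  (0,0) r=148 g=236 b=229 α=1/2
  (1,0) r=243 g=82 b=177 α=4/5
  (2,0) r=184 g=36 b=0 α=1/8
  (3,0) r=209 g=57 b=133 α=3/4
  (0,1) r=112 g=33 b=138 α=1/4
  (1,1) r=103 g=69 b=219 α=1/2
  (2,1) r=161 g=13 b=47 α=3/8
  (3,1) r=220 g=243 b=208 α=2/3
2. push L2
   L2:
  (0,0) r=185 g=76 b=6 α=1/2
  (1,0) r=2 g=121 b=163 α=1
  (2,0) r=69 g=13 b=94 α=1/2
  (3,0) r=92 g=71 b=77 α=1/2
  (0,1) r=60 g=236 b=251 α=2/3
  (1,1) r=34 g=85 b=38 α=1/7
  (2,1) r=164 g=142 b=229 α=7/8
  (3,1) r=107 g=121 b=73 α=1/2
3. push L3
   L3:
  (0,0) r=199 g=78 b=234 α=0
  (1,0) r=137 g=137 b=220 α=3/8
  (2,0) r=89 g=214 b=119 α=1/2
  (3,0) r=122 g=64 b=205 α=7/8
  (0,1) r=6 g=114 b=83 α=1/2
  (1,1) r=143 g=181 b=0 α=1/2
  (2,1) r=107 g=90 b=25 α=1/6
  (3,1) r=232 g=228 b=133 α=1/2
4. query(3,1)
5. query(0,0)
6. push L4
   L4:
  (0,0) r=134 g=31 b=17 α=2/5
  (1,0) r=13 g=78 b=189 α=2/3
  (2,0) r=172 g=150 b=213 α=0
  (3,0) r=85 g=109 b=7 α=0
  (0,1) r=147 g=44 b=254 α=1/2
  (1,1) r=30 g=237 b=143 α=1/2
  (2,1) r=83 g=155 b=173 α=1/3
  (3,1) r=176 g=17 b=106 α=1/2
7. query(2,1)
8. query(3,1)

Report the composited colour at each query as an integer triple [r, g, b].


(3,1) stack=L1,L2,L3; from [0,0,0]:
L1 α=2/3: [440/3, 162, 416/3]
L2 α=1/2: [761/6, 283/2, 635/6]
L3 α=1/2: [2153/12, 739/4, 1433/12]
rounded: [179, 185, 119]

at x=0,y=0 over L1,L2,L3:
+L1 (α=1/2) → [74, 118, 229/2]
+L2 (α=1/2) → [259/2, 97, 241/4]
+L3 (α=0) → [259/2, 97, 241/4]
rounded: [130, 97, 60]

(2,1) stack=L1,L2,L3,L4; from [0,0,0]:
+L1 (α=3/8) → [483/8, 39/8, 141/8]
+L2 (α=7/8) → [9667/64, 7991/64, 12965/64]
+L3 (α=1/6) → [55183/384, 45715/384, 66425/384]
+L4 (α=1/3) → [71119/576, 75475/576, 99641/576]
rounded: [123, 131, 173]

(3,1) stack=L1,L2,L3,L4; from [0,0,0]:
after L1 α=2/3: [440/3, 162, 416/3]
after L2 α=1/2: [761/6, 283/2, 635/6]
after L3 α=1/2: [2153/12, 739/4, 1433/12]
after L4 α=1/2: [4265/24, 807/8, 2705/24]
= [178, 101, 113]


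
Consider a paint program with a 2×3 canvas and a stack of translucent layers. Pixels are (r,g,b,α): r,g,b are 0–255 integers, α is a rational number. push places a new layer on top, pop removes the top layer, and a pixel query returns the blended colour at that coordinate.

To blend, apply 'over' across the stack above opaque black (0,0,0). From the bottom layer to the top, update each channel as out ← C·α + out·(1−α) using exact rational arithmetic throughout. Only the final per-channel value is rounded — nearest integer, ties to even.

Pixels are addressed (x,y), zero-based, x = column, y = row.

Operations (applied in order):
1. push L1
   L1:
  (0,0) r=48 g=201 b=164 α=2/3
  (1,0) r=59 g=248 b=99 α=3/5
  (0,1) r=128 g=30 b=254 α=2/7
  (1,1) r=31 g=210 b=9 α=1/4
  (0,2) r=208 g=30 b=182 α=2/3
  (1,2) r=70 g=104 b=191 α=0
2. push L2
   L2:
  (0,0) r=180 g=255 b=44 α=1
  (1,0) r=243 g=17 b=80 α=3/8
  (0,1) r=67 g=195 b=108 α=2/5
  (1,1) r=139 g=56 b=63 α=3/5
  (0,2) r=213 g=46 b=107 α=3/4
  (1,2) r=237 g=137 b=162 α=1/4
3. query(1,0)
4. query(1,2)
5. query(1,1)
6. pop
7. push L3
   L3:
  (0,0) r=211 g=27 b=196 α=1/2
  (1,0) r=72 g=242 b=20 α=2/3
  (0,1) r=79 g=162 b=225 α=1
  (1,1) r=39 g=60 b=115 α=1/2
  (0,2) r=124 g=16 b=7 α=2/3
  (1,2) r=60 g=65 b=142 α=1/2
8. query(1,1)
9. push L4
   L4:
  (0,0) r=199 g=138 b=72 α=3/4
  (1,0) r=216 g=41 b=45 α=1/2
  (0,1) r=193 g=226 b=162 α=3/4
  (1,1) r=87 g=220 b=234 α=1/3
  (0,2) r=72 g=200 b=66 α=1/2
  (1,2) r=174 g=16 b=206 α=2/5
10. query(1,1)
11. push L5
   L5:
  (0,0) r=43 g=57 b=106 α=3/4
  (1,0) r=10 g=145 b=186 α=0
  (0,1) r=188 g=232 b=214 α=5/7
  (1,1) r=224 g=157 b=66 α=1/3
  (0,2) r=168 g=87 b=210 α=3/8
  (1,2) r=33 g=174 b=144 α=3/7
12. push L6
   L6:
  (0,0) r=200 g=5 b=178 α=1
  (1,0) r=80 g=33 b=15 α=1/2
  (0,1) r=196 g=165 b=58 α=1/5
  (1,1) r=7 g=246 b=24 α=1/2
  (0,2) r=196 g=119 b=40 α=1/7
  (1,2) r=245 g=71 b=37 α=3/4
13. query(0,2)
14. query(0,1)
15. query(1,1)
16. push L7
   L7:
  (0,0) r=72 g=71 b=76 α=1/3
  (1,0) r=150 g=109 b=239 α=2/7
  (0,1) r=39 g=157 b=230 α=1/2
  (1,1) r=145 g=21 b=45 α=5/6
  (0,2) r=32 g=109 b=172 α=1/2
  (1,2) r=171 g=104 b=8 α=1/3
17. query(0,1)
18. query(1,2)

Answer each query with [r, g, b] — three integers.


at x=1,y=0 over L1,L2:
+L1 (α=3/5) → [177/5, 744/5, 297/5]
+L2 (α=3/8) → [453/4, 795/8, 537/8]
→ [113, 99, 67]

query (1,2) [L1,L2] — begin 0,0,0
L1 α=0: [0, 0, 0]
L2 α=1/4: [237/4, 137/4, 81/2]
→ [59, 34, 40]

query (1,1) [L1,L2] — begin 0,0,0
after L1 α=1/4: [31/4, 105/2, 9/4]
after L2 α=3/5: [173/2, 273/5, 387/10]
rounded: [86, 55, 39]

(1,1) stack=L1,L3; from [0,0,0]:
+L1 (α=1/4) → [31/4, 105/2, 9/4]
+L3 (α=1/2) → [187/8, 225/4, 469/8]
→ [23, 56, 59]

at x=1,y=1 over L1,L3,L4:
+L1 (α=1/4) → [31/4, 105/2, 9/4]
+L3 (α=1/2) → [187/8, 225/4, 469/8]
+L4 (α=1/3) → [535/12, 665/6, 1405/12]
rounded: [45, 111, 117]

(0,2) stack=L1,L3,L4,L5,L6; from [0,0,0]:
+L1 (α=2/3) → [416/3, 20, 364/3]
+L3 (α=2/3) → [1160/9, 52/3, 406/9]
+L4 (α=1/2) → [904/9, 326/3, 500/9]
+L5 (α=3/8) → [1132/9, 2413/24, 4085/36]
+L6 (α=1/7) → [2852/21, 2889/28, 4325/42]
= [136, 103, 103]

at x=0,y=1 over L1,L3,L4,L5,L6:
L1 α=2/7: [256/7, 60/7, 508/7]
L3 α=1: [79, 162, 225]
L4 α=3/4: [329/2, 210, 711/4]
L5 α=5/7: [1269/7, 1580/7, 2851/14]
L6 α=1/5: [6448/35, 1495/7, 6108/35]
= [184, 214, 175]

(1,1) stack=L1,L3,L4,L5,L6; from [0,0,0]:
+L1 (α=1/4) → [31/4, 105/2, 9/4]
+L3 (α=1/2) → [187/8, 225/4, 469/8]
+L4 (α=1/3) → [535/12, 665/6, 1405/12]
+L5 (α=1/3) → [1879/18, 1136/9, 1801/18]
+L6 (α=1/2) → [2005/36, 1675/9, 2233/36]
rounded: [56, 186, 62]

(0,1) stack=L1,L3,L4,L5,L6,L7; from [0,0,0]:
L1 α=2/7: [256/7, 60/7, 508/7]
L3 α=1: [79, 162, 225]
L4 α=3/4: [329/2, 210, 711/4]
L5 α=5/7: [1269/7, 1580/7, 2851/14]
L6 α=1/5: [6448/35, 1495/7, 6108/35]
L7 α=1/2: [7813/70, 1297/7, 7079/35]
= [112, 185, 202]

(1,2) stack=L1,L3,L4,L5,L6,L7; from [0,0,0]:
+L1 (α=0) → [0, 0, 0]
+L3 (α=1/2) → [30, 65/2, 71]
+L4 (α=2/5) → [438/5, 259/10, 125]
+L5 (α=3/7) → [321/5, 3128/35, 932/7]
+L6 (α=3/4) → [999/5, 10583/140, 1709/28]
+L7 (α=1/3) → [951/5, 17863/210, 607/14]
= [190, 85, 43]


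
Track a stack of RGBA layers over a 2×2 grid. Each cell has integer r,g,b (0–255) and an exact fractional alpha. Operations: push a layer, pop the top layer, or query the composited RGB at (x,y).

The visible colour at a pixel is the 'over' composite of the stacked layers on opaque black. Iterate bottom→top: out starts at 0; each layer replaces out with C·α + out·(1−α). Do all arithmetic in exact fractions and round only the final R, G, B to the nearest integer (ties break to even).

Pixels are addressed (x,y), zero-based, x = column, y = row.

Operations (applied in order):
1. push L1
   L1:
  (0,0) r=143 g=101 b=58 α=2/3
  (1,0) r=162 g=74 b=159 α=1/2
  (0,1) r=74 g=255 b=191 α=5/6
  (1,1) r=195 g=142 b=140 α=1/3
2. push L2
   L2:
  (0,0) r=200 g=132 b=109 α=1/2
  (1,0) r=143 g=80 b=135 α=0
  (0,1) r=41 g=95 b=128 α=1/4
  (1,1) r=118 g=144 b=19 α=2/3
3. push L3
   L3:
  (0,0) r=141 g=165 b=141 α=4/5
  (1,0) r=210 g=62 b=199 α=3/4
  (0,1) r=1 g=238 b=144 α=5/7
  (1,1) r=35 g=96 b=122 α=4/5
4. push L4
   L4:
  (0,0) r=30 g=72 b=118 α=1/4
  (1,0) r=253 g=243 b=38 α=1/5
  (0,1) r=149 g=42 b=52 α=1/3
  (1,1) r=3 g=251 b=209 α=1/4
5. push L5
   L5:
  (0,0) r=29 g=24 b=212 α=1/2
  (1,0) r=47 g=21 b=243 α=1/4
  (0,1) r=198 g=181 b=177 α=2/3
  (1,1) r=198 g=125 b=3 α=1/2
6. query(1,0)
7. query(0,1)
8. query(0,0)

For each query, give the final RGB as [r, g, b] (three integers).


query (1,0) [L1,L2,L3,L4,L5] — begin 0,0,0
after L1 α=1/2: [81, 37, 159/2]
after L2 α=0: [81, 37, 159/2]
after L3 α=3/4: [711/4, 223/4, 1353/8]
after L4 α=1/5: [964/5, 466/5, 1429/10]
after L5 α=1/4: [3127/20, 1503/20, 6717/40]
= [156, 75, 168]

query (0,1) [L1,L2,L3,L4,L5] — begin 0,0,0
+L1 (α=5/6) → [185/3, 425/2, 955/6]
+L2 (α=1/4) → [113/2, 1465/8, 1211/8]
+L3 (α=5/7) → [118/7, 6225/28, 4091/28]
+L4 (α=1/3) → [1279/21, 2271/14, 4819/42]
+L5 (α=2/3) → [9595/63, 7339/42, 19687/126]
→ [152, 175, 156]

(0,0) stack=L1,L2,L3,L4,L5; from [0,0,0]:
after L1 α=2/3: [286/3, 202/3, 116/3]
after L2 α=1/2: [443/3, 299/3, 443/6]
after L3 α=4/5: [427/3, 2279/15, 3827/30]
after L4 α=1/4: [457/4, 2639/20, 5007/40]
after L5 α=1/2: [573/8, 3119/40, 13487/80]
→ [72, 78, 169]


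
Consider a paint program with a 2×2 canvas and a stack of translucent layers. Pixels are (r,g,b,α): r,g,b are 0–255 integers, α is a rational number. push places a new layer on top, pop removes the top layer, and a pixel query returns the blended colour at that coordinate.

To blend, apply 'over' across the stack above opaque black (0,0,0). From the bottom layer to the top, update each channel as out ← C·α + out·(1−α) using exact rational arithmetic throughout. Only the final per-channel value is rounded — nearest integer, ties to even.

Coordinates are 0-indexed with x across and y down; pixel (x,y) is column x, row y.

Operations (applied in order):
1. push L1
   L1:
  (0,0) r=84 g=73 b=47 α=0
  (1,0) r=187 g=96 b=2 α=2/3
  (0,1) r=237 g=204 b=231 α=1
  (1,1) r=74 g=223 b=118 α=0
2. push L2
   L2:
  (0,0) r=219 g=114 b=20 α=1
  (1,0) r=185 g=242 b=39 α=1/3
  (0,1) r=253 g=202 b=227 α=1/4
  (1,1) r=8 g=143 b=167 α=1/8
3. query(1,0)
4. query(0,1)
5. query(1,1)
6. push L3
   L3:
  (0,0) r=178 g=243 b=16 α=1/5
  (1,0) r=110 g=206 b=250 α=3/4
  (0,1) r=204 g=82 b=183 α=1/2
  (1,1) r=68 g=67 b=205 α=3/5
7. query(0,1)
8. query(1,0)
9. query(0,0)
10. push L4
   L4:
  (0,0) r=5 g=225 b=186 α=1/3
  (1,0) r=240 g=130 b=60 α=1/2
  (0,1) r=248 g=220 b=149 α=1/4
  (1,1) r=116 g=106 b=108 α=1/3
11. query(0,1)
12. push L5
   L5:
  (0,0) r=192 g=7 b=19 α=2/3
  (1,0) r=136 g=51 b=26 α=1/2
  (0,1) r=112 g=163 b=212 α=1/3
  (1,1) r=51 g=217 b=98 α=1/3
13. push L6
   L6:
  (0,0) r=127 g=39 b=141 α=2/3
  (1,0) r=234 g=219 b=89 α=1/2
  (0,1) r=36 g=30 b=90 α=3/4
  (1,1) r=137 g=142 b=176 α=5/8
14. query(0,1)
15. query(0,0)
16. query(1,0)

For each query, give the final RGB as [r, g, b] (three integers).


(1,0) stack=L1,L2; from [0,0,0]:
L1 α=2/3: [374/3, 64, 4/3]
L2 α=1/3: [1303/9, 370/3, 125/9]
rounded: [145, 123, 14]

at x=0,y=1 over L1,L2:
+L1 (α=1) → [237, 204, 231]
+L2 (α=1/4) → [241, 407/2, 230]
= [241, 204, 230]

query (1,1) [L1,L2] — begin 0,0,0
after L1 α=0: [0, 0, 0]
after L2 α=1/8: [1, 143/8, 167/8]
= [1, 18, 21]

query (0,1) [L1,L2,L3] — begin 0,0,0
after L1 α=1: [237, 204, 231]
after L2 α=1/4: [241, 407/2, 230]
after L3 α=1/2: [445/2, 571/4, 413/2]
→ [222, 143, 206]

query (1,0) [L1,L2,L3] — begin 0,0,0
+L1 (α=2/3) → [374/3, 64, 4/3]
+L2 (α=1/3) → [1303/9, 370/3, 125/9]
+L3 (α=3/4) → [4273/36, 556/3, 6875/36]
= [119, 185, 191]

at x=0,y=0 over L1,L2,L3:
L1 α=0: [0, 0, 0]
L2 α=1: [219, 114, 20]
L3 α=1/5: [1054/5, 699/5, 96/5]
= [211, 140, 19]

at x=0,y=1 over L1,L2,L3,L4:
L1 α=1: [237, 204, 231]
L2 α=1/4: [241, 407/2, 230]
L3 α=1/2: [445/2, 571/4, 413/2]
L4 α=1/4: [1831/8, 2593/16, 1537/8]
rounded: [229, 162, 192]

at x=0,y=1 over L1,L2,L3,L4,L5,L6:
after L1 α=1: [237, 204, 231]
after L2 α=1/4: [241, 407/2, 230]
after L3 α=1/2: [445/2, 571/4, 413/2]
after L4 α=1/4: [1831/8, 2593/16, 1537/8]
after L5 α=1/3: [2279/12, 1299/8, 795/4]
after L6 α=3/4: [3575/48, 2019/32, 1875/16]
= [74, 63, 117]

query (0,0) [L1,L2,L3,L4,L5,L6] — begin 0,0,0
+L1 (α=0) → [0, 0, 0]
+L2 (α=1) → [219, 114, 20]
+L3 (α=1/5) → [1054/5, 699/5, 96/5]
+L4 (α=1/3) → [711/5, 841/5, 374/5]
+L5 (α=2/3) → [877/5, 911/15, 188/5]
+L6 (α=2/3) → [2147/15, 2081/45, 1598/15]
rounded: [143, 46, 107]

(1,0) stack=L1,L2,L3,L4,L5,L6; from [0,0,0]:
after L1 α=2/3: [374/3, 64, 4/3]
after L2 α=1/3: [1303/9, 370/3, 125/9]
after L3 α=3/4: [4273/36, 556/3, 6875/36]
after L4 α=1/2: [12913/72, 473/3, 9035/72]
after L5 α=1/2: [22705/144, 313/3, 10907/144]
after L6 α=1/2: [56401/288, 485/3, 23723/288]
= [196, 162, 82]


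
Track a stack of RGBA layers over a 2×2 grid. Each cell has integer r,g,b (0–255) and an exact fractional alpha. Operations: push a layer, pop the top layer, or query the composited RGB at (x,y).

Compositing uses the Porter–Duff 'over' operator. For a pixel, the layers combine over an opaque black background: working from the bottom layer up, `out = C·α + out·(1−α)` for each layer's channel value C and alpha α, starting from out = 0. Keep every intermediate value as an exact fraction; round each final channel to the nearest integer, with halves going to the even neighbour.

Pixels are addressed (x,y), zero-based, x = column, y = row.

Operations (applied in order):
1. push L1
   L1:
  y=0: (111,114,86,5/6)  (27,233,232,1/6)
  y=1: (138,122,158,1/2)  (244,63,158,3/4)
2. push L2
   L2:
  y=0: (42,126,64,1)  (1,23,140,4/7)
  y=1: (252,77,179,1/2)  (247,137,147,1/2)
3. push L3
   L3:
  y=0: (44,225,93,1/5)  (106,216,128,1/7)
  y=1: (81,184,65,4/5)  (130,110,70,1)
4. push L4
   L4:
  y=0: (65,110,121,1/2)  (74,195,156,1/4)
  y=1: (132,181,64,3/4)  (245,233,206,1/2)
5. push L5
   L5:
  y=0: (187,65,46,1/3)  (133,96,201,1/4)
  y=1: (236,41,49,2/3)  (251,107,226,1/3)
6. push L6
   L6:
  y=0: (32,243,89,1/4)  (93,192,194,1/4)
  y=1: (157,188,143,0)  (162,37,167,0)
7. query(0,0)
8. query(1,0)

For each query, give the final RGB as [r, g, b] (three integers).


at x=0,y=0 over L1,L2,L3,L4,L5,L6:
after L1 α=5/6: [185/2, 95, 215/3]
after L2 α=1: [42, 126, 64]
after L3 α=1/5: [212/5, 729/5, 349/5]
after L4 α=1/2: [537/10, 1279/10, 477/5]
after L5 α=1/3: [1472/15, 1604/15, 1184/15]
after L6 α=1/4: [408/5, 2819/20, 1629/20]
→ [82, 141, 81]

(1,0) stack=L1,L2,L3,L4,L5,L6; from [0,0,0]:
L1 α=1/6: [9/2, 233/6, 116/3]
L2 α=4/7: [5/2, 417/14, 676/7]
L3 α=1/7: [121/7, 2763/49, 4952/49]
L4 α=1/4: [881/28, 4461/49, 5625/49]
L5 α=1/4: [6367/112, 18087/196, 6681/49]
L6 α=1/4: [29517/448, 91893/784, 29549/196]
rounded: [66, 117, 151]


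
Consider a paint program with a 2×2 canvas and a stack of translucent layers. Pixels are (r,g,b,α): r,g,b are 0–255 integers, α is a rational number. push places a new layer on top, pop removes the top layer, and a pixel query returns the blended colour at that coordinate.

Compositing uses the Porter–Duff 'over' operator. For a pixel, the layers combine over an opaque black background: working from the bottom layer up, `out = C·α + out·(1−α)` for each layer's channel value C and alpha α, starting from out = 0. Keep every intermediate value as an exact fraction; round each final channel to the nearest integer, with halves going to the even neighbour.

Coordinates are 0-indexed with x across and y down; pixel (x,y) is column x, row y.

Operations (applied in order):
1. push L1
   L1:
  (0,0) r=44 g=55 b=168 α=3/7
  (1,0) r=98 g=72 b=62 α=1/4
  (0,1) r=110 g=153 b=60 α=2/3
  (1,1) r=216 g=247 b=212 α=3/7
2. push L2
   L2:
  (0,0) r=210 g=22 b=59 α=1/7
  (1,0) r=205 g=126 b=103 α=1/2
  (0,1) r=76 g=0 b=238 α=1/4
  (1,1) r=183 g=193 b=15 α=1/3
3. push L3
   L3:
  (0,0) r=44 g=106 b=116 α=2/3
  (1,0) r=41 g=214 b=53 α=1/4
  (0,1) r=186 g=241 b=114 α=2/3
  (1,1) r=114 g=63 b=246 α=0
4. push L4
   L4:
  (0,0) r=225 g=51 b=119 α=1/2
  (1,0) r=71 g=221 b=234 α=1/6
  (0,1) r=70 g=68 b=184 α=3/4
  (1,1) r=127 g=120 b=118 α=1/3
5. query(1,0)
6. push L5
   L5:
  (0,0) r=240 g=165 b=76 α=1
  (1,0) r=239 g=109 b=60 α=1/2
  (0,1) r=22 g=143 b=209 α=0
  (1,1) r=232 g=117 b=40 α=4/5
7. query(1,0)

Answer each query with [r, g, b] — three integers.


(1,0) stack=L1,L2,L3,L4; from [0,0,0]:
L1 α=1/4: [49/2, 18, 31/2]
L2 α=1/2: [459/4, 72, 237/4]
L3 α=1/4: [1541/16, 215/2, 923/16]
L4 α=1/6: [2947/32, 1517/12, 8359/96]
rounded: [92, 126, 87]

query (1,0) [L1,L2,L3,L4,L5] — begin 0,0,0
+L1 (α=1/4) → [49/2, 18, 31/2]
+L2 (α=1/2) → [459/4, 72, 237/4]
+L3 (α=1/4) → [1541/16, 215/2, 923/16]
+L4 (α=1/6) → [2947/32, 1517/12, 8359/96]
+L5 (α=1/2) → [10595/64, 2825/24, 14119/192]
→ [166, 118, 74]


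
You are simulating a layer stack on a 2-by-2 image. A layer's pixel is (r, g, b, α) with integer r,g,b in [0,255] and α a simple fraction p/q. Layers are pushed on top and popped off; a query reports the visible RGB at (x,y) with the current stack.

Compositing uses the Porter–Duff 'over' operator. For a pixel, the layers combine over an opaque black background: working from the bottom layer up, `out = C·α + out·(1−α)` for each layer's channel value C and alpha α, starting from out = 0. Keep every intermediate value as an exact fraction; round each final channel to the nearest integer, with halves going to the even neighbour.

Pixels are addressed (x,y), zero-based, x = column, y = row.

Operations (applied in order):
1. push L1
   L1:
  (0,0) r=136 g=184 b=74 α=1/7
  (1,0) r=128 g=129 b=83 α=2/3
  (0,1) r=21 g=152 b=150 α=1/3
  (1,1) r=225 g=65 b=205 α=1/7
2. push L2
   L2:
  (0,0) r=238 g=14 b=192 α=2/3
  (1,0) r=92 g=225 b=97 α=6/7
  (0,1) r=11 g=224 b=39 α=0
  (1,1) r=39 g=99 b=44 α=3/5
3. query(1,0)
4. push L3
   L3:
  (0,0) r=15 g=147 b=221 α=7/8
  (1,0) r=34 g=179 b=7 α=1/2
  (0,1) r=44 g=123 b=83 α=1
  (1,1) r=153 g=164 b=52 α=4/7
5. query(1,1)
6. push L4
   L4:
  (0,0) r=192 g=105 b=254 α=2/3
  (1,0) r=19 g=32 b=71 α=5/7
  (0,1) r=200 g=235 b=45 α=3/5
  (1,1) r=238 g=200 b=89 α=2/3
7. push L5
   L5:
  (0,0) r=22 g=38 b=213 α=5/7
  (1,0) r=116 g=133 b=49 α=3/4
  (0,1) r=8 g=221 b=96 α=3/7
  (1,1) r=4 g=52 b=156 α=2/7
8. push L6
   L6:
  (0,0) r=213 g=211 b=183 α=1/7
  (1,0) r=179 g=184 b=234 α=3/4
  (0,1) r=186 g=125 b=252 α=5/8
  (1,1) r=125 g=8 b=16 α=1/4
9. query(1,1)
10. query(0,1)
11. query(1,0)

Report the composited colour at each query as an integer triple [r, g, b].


(1,0) stack=L1,L2; from [0,0,0]:
after L1 α=2/3: [256/3, 86, 166/3]
after L2 α=6/7: [1912/21, 1436/7, 1912/21]
= [91, 205, 91]

query (1,1) [L1,L2,L3] — begin 0,0,0
after L1 α=1/7: [225/7, 65/7, 205/7]
after L2 α=3/5: [1269/35, 2209/35, 1334/35]
after L3 α=4/7: [25227/245, 29587/245, 11282/245]
= [103, 121, 46]

(1,1) stack=L1,L2,L3,L4,L5,L6; from [0,0,0]:
L1 α=1/7: [225/7, 65/7, 205/7]
L2 α=3/5: [1269/35, 2209/35, 1334/35]
L3 α=4/7: [25227/245, 29587/245, 11282/245]
L4 α=2/3: [141847/735, 42529/245, 54892/735]
L5 α=2/7: [143023/1029, 47625/343, 100756/1029]
L6 α=1/4: [92949/686, 145619/1372, 26561/343]
= [135, 106, 77]

(0,1) stack=L1,L2,L3,L4,L5,L6; from [0,0,0]:
L1 α=1/3: [7, 152/3, 50]
L2 α=0: [7, 152/3, 50]
L3 α=1: [44, 123, 83]
L4 α=3/5: [688/5, 951/5, 301/5]
L5 α=3/7: [2872/35, 1017/5, 2644/35]
L6 α=5/8: [20583/140, 772/5, 6504/35]
→ [147, 154, 186]

(1,0) stack=L1,L2,L3,L4,L5,L6; from [0,0,0]:
+L1 (α=2/3) → [256/3, 86, 166/3]
+L2 (α=6/7) → [1912/21, 1436/7, 1912/21]
+L3 (α=1/2) → [1313/21, 2689/14, 2059/42]
+L4 (α=5/7) → [4621/147, 3809/49, 9514/147]
+L5 (α=3/4) → [55777/588, 5840/49, 31123/588]
+L6 (α=3/4) → [371533/2352, 8222/49, 443899/2352]
→ [158, 168, 189]


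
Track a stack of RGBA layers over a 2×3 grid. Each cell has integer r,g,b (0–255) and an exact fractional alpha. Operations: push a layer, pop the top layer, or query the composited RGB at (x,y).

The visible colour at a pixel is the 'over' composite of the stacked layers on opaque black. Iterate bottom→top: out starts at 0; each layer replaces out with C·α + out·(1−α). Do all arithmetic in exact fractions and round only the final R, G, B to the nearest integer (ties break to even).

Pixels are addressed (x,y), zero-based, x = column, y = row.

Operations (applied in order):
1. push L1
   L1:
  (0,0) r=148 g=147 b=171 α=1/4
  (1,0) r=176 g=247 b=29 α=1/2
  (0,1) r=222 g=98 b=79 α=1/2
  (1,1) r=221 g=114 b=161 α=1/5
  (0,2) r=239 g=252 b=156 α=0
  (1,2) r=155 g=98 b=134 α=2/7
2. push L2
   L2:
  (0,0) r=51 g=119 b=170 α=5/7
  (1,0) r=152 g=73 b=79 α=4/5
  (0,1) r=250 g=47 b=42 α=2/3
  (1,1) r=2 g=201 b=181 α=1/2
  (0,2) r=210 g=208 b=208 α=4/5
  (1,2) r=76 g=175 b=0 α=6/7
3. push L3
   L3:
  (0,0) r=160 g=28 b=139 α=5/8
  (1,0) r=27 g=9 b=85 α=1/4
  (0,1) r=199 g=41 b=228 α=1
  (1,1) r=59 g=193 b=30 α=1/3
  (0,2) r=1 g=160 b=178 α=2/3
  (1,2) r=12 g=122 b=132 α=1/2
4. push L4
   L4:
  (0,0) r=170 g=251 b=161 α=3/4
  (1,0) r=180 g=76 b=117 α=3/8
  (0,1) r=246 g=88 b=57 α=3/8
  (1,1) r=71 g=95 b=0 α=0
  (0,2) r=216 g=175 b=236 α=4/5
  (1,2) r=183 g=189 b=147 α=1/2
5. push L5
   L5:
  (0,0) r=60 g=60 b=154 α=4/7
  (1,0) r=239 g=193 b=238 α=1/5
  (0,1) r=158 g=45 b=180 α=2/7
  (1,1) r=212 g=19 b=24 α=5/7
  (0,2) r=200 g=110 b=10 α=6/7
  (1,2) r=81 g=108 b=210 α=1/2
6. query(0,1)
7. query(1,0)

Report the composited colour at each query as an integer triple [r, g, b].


(0,1) stack=L1,L2,L3,L4,L5; from [0,0,0]:
L1 α=1/2: [111, 49, 79/2]
L2 α=2/3: [611/3, 143/3, 247/6]
L3 α=1: [199, 41, 228]
L4 α=3/8: [1733/8, 469/8, 1311/8]
L5 α=2/7: [1599/8, 3065/56, 9435/56]
→ [200, 55, 168]

(1,0) stack=L1,L2,L3,L4,L5; from [0,0,0]:
L1 α=1/2: [88, 247/2, 29/2]
L2 α=4/5: [696/5, 831/10, 661/10]
L3 α=1/4: [2223/20, 2583/40, 2833/40]
L4 α=3/8: [4383/32, 4407/64, 5641/64]
L5 α=1/5: [1259/8, 1499/16, 9449/80]
= [157, 94, 118]


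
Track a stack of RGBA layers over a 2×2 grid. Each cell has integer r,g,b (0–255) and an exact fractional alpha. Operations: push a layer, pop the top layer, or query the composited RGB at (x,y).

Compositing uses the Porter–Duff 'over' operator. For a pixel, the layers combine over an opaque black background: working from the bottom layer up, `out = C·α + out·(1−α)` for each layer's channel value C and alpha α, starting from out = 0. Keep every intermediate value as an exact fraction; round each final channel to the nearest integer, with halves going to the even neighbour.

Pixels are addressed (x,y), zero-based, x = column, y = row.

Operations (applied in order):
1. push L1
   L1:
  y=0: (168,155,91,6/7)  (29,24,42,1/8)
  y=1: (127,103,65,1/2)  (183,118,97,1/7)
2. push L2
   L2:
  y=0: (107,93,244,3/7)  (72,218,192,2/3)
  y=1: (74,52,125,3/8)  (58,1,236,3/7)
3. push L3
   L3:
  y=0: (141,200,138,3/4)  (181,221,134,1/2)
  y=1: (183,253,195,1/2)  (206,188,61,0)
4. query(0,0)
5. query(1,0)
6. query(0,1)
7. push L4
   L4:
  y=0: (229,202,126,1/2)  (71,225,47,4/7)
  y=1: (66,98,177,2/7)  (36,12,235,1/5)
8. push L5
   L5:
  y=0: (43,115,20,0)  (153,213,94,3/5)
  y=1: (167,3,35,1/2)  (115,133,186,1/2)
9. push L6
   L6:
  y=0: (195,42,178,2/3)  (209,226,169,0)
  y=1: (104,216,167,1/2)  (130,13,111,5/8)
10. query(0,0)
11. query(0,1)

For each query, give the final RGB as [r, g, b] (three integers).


at x=0,y=0 over L1,L2,L3:
+L1 (α=6/7) → [144, 930/7, 78]
+L2 (α=3/7) → [897/7, 5673/49, 1044/7]
+L3 (α=3/4) → [1929/14, 35073/196, 1971/14]
= [138, 179, 141]

(1,0) stack=L1,L2,L3; from [0,0,0]:
L1 α=1/8: [29/8, 3, 21/4]
L2 α=2/3: [1181/24, 439/3, 519/4]
L3 α=1/2: [5525/48, 551/3, 1055/8]
→ [115, 184, 132]

(0,1) stack=L1,L2,L3; from [0,0,0]:
L1 α=1/2: [127/2, 103/2, 65/2]
L2 α=3/8: [1079/16, 827/16, 1075/16]
L3 α=1/2: [4007/32, 4875/32, 4195/32]
→ [125, 152, 131]

at x=0,y=0 over L1,L2,L3,L4,L5,L6:
+L1 (α=6/7) → [144, 930/7, 78]
+L2 (α=3/7) → [897/7, 5673/49, 1044/7]
+L3 (α=3/4) → [1929/14, 35073/196, 1971/14]
+L4 (α=1/2) → [5135/28, 74665/392, 3735/28]
+L5 (α=0) → [5135/28, 74665/392, 3735/28]
+L6 (α=2/3) → [16055/84, 107593/1176, 13703/84]
→ [191, 91, 163]

at x=0,y=1 over L1,L2,L3,L4,L5,L6:
+L1 (α=1/2) → [127/2, 103/2, 65/2]
+L2 (α=3/8) → [1079/16, 827/16, 1075/16]
+L3 (α=1/2) → [4007/32, 4875/32, 4195/32]
+L4 (α=2/7) → [24259/224, 30647/224, 32303/224]
+L5 (α=1/2) → [61667/448, 31319/448, 40143/448]
+L6 (α=1/2) → [108259/896, 128087/896, 114959/896]
rounded: [121, 143, 128]


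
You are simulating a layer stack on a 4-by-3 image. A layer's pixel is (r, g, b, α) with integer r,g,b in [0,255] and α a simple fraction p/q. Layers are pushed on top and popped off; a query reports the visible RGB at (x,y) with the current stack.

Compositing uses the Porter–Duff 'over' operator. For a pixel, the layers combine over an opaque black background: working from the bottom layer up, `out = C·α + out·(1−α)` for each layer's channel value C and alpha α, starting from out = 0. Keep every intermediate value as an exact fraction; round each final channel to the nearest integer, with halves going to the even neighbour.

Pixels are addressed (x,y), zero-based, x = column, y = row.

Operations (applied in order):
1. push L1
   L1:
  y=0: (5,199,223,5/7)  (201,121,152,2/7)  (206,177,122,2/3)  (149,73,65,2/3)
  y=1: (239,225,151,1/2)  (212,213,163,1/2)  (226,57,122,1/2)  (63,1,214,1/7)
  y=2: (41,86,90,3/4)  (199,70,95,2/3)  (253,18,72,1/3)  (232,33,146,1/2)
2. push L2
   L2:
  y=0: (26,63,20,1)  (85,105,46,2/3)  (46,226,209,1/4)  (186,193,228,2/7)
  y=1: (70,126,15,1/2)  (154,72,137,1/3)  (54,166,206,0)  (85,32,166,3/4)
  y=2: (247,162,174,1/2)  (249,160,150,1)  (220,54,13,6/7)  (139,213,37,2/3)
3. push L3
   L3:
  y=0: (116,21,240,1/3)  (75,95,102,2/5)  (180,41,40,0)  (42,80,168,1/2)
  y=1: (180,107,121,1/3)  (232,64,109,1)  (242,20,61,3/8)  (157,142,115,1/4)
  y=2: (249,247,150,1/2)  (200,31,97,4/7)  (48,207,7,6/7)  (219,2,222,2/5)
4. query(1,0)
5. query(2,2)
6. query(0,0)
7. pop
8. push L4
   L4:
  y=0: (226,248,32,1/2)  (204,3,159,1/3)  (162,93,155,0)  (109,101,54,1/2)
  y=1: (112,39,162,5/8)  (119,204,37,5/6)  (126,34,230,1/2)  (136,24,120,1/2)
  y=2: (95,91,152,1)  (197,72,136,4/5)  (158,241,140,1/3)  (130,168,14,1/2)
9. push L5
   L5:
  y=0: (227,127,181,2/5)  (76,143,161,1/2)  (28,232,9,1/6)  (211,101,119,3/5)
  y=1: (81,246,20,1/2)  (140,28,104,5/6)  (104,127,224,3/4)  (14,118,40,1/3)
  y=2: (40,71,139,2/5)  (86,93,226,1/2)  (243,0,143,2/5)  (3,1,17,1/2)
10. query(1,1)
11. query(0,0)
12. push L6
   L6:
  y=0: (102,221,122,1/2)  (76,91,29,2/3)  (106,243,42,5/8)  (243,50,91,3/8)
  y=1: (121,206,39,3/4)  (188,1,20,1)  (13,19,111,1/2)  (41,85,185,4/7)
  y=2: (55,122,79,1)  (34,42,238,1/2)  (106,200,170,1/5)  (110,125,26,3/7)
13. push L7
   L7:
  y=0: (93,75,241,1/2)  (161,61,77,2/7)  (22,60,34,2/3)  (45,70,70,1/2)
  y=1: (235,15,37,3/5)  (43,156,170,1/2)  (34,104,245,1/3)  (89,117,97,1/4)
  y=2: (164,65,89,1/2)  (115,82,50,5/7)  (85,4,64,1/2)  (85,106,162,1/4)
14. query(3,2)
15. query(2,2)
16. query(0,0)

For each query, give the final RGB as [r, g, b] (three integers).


(1,0) stack=L1,L2,L3; from [0,0,0]:
+L1 (α=2/7) → [402/7, 242/7, 304/7]
+L2 (α=2/3) → [1592/21, 1712/21, 316/7]
+L3 (α=2/5) → [2642/35, 3042/35, 2376/35]
rounded: [75, 87, 68]

at x=2,y=2 over L1,L2,L3:
L1 α=1/3: [253/3, 6, 24]
L2 α=6/7: [4213/21, 330/7, 102/7]
L3 α=6/7: [10261/147, 9024/49, 396/49]
= [70, 184, 8]

at x=0,y=0 over L1,L2,L3:
L1 α=5/7: [25/7, 995/7, 1115/7]
L2 α=1: [26, 63, 20]
L3 α=1/3: [56, 49, 280/3]
rounded: [56, 49, 93]

(1,1) stack=L1,L2,L4,L5; from [0,0,0]:
after L1 α=1/2: [106, 213/2, 163/2]
after L2 α=1/3: [122, 95, 100]
after L4 α=5/6: [239/2, 1115/6, 95/2]
after L5 α=5/6: [1639/12, 1955/36, 1135/12]
→ [137, 54, 95]

query (0,0) [L1,L2,L4,L5] — begin 0,0,0
L1 α=5/7: [25/7, 995/7, 1115/7]
L2 α=1: [26, 63, 20]
L4 α=1/2: [126, 311/2, 26]
L5 α=2/5: [832/5, 1441/10, 88]
rounded: [166, 144, 88]

at x=3,y=2 over L1,L2,L4,L5,L6,L7:
after L1 α=1/2: [116, 33/2, 73]
after L2 α=2/3: [394/3, 295/2, 49]
after L4 α=1/2: [392/3, 631/4, 63/2]
after L5 α=1/2: [401/6, 635/8, 97/4]
after L6 α=3/7: [256/3, 1385/14, 25]
after L7 α=1/4: [341/4, 5639/56, 237/4]
rounded: [85, 101, 59]

(2,2) stack=L1,L2,L4,L5,L6,L7; from [0,0,0]:
after L1 α=1/3: [253/3, 6, 24]
after L2 α=6/7: [4213/21, 330/7, 102/7]
after L4 α=1/3: [11744/63, 2347/21, 1184/21]
after L5 α=2/5: [4390/21, 2347/35, 3186/35]
after L6 α=1/5: [19786/105, 16388/175, 18694/175]
after L7 α=1/2: [28711/210, 8544/175, 14947/175]
→ [137, 49, 85]

at x=0,y=0 over L1,L2,L4,L5,L6,L7:
L1 α=5/7: [25/7, 995/7, 1115/7]
L2 α=1: [26, 63, 20]
L4 α=1/2: [126, 311/2, 26]
L5 α=2/5: [832/5, 1441/10, 88]
L6 α=1/2: [671/5, 3651/20, 105]
L7 α=1/2: [568/5, 5151/40, 173]
→ [114, 129, 173]


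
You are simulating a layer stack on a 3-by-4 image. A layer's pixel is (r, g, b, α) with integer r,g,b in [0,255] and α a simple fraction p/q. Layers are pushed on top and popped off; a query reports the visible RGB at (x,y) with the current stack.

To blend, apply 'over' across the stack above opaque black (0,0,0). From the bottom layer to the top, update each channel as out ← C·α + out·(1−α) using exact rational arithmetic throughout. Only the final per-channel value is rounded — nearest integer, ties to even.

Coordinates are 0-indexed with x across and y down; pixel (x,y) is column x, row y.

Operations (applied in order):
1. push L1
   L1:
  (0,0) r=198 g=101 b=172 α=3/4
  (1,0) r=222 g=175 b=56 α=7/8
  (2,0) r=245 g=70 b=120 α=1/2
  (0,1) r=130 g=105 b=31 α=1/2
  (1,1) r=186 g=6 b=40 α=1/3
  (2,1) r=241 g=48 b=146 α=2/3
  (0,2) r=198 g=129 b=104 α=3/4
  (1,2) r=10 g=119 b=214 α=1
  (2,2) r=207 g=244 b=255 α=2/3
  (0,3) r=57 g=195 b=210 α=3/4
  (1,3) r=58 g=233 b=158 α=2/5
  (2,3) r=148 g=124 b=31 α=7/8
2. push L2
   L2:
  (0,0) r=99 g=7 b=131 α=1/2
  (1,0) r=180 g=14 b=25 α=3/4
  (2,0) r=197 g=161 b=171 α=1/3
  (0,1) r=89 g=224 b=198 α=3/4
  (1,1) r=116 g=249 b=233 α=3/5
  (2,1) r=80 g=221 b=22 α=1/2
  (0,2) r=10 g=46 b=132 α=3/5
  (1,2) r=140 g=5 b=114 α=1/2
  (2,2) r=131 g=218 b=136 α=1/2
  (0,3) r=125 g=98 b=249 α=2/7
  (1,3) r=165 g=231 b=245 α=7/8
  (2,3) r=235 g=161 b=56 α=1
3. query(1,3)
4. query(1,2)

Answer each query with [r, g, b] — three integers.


at x=1,y=3 over L1,L2:
+L1 (α=2/5) → [116/5, 466/5, 316/5]
+L2 (α=7/8) → [5891/40, 8551/40, 8891/40]
→ [147, 214, 222]

at x=1,y=2 over L1,L2:
+L1 (α=1) → [10, 119, 214]
+L2 (α=1/2) → [75, 62, 164]
= [75, 62, 164]


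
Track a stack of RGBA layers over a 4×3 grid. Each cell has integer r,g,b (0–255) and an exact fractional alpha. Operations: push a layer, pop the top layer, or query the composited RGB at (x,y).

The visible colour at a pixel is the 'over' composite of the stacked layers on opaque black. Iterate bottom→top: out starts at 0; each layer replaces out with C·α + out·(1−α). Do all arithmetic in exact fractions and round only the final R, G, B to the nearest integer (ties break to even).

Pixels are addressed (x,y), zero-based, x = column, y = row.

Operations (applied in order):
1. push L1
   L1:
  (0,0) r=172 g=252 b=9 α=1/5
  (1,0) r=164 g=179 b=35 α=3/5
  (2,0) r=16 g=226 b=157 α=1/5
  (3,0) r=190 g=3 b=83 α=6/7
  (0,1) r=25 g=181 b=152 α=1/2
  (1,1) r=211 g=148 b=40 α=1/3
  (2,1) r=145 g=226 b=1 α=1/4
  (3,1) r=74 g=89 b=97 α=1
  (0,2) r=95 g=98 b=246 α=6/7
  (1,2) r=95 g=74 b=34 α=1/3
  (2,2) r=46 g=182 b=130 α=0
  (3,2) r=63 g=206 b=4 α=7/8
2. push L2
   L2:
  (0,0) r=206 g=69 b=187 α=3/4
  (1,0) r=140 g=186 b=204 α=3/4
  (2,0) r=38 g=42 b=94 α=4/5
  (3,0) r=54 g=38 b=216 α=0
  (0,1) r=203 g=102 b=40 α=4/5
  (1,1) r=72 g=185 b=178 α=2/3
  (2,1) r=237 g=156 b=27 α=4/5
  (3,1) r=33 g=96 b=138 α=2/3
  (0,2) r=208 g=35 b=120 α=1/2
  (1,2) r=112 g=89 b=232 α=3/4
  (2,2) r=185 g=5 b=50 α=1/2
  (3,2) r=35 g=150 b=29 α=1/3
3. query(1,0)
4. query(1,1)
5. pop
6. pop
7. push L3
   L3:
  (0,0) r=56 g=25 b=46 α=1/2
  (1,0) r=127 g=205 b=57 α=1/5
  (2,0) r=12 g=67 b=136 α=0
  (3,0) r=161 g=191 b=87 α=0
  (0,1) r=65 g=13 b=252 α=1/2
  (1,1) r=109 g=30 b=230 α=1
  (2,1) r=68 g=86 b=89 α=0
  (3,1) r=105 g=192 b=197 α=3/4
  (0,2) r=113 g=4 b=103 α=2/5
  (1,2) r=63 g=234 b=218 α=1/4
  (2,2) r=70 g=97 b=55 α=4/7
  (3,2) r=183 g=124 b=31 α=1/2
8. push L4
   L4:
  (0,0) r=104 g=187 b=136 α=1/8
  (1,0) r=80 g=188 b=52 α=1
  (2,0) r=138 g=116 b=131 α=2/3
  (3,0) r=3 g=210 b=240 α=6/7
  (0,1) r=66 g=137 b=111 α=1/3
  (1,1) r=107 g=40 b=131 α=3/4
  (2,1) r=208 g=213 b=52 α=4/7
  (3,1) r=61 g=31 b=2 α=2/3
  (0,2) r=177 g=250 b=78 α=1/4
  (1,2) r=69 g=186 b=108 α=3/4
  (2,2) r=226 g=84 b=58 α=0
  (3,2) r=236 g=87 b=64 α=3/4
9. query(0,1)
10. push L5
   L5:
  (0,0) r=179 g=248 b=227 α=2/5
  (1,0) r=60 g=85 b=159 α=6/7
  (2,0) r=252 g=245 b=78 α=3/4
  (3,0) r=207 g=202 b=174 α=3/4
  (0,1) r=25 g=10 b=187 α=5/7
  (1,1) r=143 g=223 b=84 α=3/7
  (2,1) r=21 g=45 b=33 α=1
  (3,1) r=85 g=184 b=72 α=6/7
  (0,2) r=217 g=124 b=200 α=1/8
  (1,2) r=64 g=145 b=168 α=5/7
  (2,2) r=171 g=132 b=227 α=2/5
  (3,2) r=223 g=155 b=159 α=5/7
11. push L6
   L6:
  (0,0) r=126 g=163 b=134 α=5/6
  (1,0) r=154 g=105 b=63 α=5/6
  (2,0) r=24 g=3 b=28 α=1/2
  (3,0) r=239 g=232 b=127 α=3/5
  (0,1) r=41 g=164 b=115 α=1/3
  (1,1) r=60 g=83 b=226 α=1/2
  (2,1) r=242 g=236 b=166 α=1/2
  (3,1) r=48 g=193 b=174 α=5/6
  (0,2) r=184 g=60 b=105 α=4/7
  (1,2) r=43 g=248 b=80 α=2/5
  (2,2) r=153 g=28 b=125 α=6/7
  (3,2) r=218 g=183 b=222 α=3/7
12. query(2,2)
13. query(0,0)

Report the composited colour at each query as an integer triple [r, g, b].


at x=1,y=0 over L1,L2:
after L1 α=3/5: [492/5, 537/5, 21]
after L2 α=3/4: [648/5, 3327/20, 633/4]
= [130, 166, 158]

at x=1,y=1 over L1,L2:
after L1 α=1/3: [211/3, 148/3, 40/3]
after L2 α=2/3: [643/9, 1258/9, 1108/9]
= [71, 140, 123]

(0,1) stack=L3,L4; from [0,0,0]:
+L3 (α=1/2) → [65/2, 13/2, 126]
+L4 (α=1/3) → [131/3, 50, 121]
= [44, 50, 121]

query (2,2) [L3,L4,L5,L6] — begin 0,0,0
+L3 (α=4/7) → [40, 388/7, 220/7]
+L4 (α=0) → [40, 388/7, 220/7]
+L5 (α=2/5) → [462/5, 3012/35, 3838/35]
+L6 (α=6/7) → [5052/35, 8892/245, 30088/245]
rounded: [144, 36, 123]

query (0,0) [L3,L4,L5,L6] — begin 0,0,0
L3 α=1/2: [28, 25/2, 23]
L4 α=1/8: [75/2, 549/16, 297/8]
L5 α=2/5: [941/10, 9583/80, 4523/40]
L6 α=5/6: [7241/60, 74783/480, 10441/80]
→ [121, 156, 131]


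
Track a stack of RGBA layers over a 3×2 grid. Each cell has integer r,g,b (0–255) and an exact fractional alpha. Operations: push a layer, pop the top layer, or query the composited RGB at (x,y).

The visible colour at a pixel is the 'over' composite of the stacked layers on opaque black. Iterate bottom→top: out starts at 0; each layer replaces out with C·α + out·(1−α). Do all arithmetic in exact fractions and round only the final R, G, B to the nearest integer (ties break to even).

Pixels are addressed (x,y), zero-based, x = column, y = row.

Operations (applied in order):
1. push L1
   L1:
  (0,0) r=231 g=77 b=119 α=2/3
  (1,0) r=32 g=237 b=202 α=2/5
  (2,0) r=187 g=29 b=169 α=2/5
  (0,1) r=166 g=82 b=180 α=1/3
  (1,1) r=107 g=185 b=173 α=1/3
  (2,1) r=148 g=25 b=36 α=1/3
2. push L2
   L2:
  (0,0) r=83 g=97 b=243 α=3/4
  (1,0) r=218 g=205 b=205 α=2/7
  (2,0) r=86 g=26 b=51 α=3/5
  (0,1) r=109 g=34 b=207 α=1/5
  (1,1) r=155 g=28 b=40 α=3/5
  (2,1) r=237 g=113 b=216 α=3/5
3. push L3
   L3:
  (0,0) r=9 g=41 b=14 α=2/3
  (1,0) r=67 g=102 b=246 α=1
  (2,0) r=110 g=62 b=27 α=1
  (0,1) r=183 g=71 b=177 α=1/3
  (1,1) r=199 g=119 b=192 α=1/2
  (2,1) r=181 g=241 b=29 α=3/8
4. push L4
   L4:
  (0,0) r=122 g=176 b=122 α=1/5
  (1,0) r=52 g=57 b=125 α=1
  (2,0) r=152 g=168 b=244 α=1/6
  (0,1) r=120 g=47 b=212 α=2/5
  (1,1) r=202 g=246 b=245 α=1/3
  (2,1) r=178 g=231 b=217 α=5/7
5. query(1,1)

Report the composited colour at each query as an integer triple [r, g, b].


at x=1,y=1 over L1,L2,L3,L4:
L1 α=1/3: [107/3, 185/3, 173/3]
L2 α=3/5: [1609/15, 622/15, 706/15]
L3 α=1/2: [2297/15, 2407/30, 1793/15]
L4 α=1/3: [7624/45, 6097/45, 7261/45]
rounded: [169, 135, 161]
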